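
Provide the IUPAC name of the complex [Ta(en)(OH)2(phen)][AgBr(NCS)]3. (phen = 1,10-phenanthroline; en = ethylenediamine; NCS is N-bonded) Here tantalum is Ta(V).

Ta is given as +5; the cation's ligand charges sum to -2, so the complex cation is 3+.
With 3 anions per cation, each anion must be 3/3 = 1−.
Anion: ligand charges sum to -2; for the ion to be 1−, Ag = +1.

(ethylenediamine)dihydroxo(1,10-phenanthroline)tantalum(V) bromoisothiocyanatoargentate(I)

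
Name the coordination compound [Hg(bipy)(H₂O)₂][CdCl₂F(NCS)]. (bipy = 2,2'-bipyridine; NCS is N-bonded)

diaqua(2,2'-bipyridine)mercury(II) dichlorofluoroisothiocyanatocadmate(II)

Both ions are complex: the cation is named first with the plain metal name, the anion second with the -ate form; each ion's ligands are alphabetised independently.
Cadmium is always +2 in its complexes; the anion's ligand charges sum to -4, so the complex anion is 2−.
A 1:1 salt means the cation carries the equal and opposite charge, 2+.
Cation: ligand charges sum to 0; for the ion to be 2+, Hg = +2.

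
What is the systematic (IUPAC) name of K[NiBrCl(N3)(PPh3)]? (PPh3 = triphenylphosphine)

The 1 potassium counter-ion carries a total charge of +1, so each complex ion is 1−.
Ligand charges: 1×triphenylphosphine (neutral), 1×bromo (-1 each), 1×chloro (-1 each), 1×azido (-1 each); total -3. So Ni + (-3) = 1−, giving Ni = +2.
Ligands are named alphabetically: azido before bromo before chloro before triphenylphosphine.
The complex ion is anionic, so nickel takes the -ate form nickelate(II).

potassium azidobromochloro(triphenylphosphine)nickelate(II)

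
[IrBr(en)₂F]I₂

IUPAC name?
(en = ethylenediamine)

bromobis(ethylenediamine)fluoroiridium(IV) iodide

The 2 iodide counter-ions carry a total charge of -2, so each complex ion is 2+.
Ligand charges: 1×bromo (-1 each), 1×fluoro (-1 each), 2×ethylenediamine (neutral); total -2. So Ir + (-2) = 2+, giving Ir = +4.
Ligands are named alphabetically: bromo before ethylenediamine before fluoro.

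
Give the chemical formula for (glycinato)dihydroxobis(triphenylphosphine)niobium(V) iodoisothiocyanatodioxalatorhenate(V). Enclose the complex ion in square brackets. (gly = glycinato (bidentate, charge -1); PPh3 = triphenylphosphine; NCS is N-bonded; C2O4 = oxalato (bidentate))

[Nb(gly)(OH)2(PPh3)2][Re(C2O4)2I(NCS)]2

Cation [Nb…]: ligand charges -3, Nb(V) ⇒ ion charge 2+.
Anion [Re…]: ligand charges -6, Re(V) ⇒ ion charge 1−.
One 2+ cation requires 2 of the 1− anion.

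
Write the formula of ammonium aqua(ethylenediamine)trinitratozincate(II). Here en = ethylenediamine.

NH4[Zn(en)(H2O)(NO3)3]

Ligands: 1 ethylenediamine (en, neutral), 3 nitrato (NO3, -1), 1 aqua (H2O, neutral). Ligand charge sum = -3.
With Zn in oxidation state +2, the complex ion is [Zn...]^1−.
Charge balance with ammonium (+1) requires 1 complex ion per 1 ammonium.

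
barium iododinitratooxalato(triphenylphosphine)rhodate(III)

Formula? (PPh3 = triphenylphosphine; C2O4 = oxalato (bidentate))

Ligands: 1 iodo (I, -1), 2 nitrato (NO3, -1), 1 triphenylphosphine (PPh3, neutral), 1 oxalato (C2O4, -2). Ligand charge sum = -5.
With Rh in oxidation state +3, the complex ion is [Rh...]^2−.
Charge balance with barium (+2) requires 1 complex ion per 1 barium.

Ba[Rh(C2O4)I(NO3)2(PPh3)]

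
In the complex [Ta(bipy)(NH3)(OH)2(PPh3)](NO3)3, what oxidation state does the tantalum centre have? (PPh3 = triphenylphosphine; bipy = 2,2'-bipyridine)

3 nitrate outside the brackets (-1 each) → the complex ion is 3+.
Ligand charges: 2×OH = -2; 1×PPh3 neutral; 1×bipy neutral; 1×NH3 neutral; sum -2.
Ta + (-2) = 3+ ⇒ Ta is +5.

+5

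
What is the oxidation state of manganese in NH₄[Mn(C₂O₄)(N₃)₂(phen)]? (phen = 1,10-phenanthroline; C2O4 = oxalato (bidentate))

+3

1 ammonium outside the brackets (+1 each) → the complex ion is 1−.
Ligand charges: 1×phen neutral; 1×C2O4 = -2; 2×N3 = -2; sum -4.
Mn + (-4) = 1− ⇒ Mn is +3.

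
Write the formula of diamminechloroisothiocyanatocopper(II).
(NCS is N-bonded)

Ligands: 1 isothiocyanato (NCS, -1), 1 chloro (Cl, -1), 2 ammine (NH3, neutral). Ligand charge sum = -2.
With Cu in oxidation state +2, the complex ion is [Cu...].

[CuCl(NCS)(NH3)2]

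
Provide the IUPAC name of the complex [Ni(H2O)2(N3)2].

diaquadiazidonickel(II)

There is no counter-ion, so the complex is neutral overall.
Ligand charges: 2×aqua (neutral), 2×azido (-1 each); total -2. So Ni + (-2) = 0, giving Ni = +2.
Ligands are named alphabetically: aqua before azido.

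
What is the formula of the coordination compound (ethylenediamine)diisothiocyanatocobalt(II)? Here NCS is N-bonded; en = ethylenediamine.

[Co(en)(NCS)2]

Ligands: 2 isothiocyanato (NCS, -1), 1 ethylenediamine (en, neutral). Ligand charge sum = -2.
With Co in oxidation state +2, the complex ion is [Co...].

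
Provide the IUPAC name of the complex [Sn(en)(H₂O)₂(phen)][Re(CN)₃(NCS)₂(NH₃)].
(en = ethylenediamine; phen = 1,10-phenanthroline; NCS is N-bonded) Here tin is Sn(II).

Both ions are complex: the cation is named first with the plain metal name, the anion second with the -ate form; each ion's ligands are alphabetised independently.
Sn is given as +2; the cation's ligand charges sum to 0, so the complex cation is 2+.
A 1:1 salt means the anion carries the equal and opposite charge, 2−.
Anion: ligand charges sum to -5; for the ion to be 2−, Re = +3.

diaqua(ethylenediamine)(1,10-phenanthroline)tin(II) amminetricyanodiisothiocyanatorhenate(III)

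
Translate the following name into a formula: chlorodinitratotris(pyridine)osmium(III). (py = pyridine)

Ligands: 1 chloro (Cl, -1), 3 pyridine (py, neutral), 2 nitrato (NO3, -1). Ligand charge sum = -3.
With Os in oxidation state +3, the complex ion is [Os...].

[OsCl(NO3)2(py)3]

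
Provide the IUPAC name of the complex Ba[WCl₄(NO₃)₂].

barium tetrachlorodinitratotungstate(IV)

The 1 barium counter-ion carries a total charge of +2, so each complex ion is 2−.
Ligand charges: 4×chloro (-1 each), 2×nitrato (-1 each); total -6. So W + (-6) = 2−, giving W = +4.
Ligands are named alphabetically: chloro before nitrato.
The complex ion is anionic, so tungsten takes the -ate form tungstate(IV).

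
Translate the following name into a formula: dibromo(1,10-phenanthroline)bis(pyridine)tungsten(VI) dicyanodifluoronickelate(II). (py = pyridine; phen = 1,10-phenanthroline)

Cation [W…]: ligand charges -2, W(VI) ⇒ ion charge 4+.
Anion [Ni…]: ligand charges -4, Ni(II) ⇒ ion charge 2−.
One 4+ cation requires 2 of the 2− anion.

[WBr2(phen)(py)2][Ni(CN)2F2]2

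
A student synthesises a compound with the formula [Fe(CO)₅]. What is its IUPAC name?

There is no counter-ion, so the complex is neutral overall.
Ligand charges: 5×carbonyl (neutral); total 0. So Fe + (0) = 0, giving Fe = 0.

pentacarbonyliron(0)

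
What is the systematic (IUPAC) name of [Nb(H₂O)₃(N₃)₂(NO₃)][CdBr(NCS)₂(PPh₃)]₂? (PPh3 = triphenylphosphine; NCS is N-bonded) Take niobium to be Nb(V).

triaquadiazidonitratoniobium(V) bromodiisothiocyanato(triphenylphosphine)cadmate(II)

Both ions are complex: the cation is named first with the plain metal name, the anion second with the -ate form; each ion's ligands are alphabetised independently.
Nb is given as +5; the cation's ligand charges sum to -3, so the complex cation is 2+.
With 2 anions per cation, each anion must be 2/2 = 1−.
Anion: ligand charges sum to -3; for the ion to be 1−, Cd = +2.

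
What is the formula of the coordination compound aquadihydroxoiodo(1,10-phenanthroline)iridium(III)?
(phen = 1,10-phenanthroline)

Ligands: 1 aqua (H2O, neutral), 1 1,10-phenanthroline (phen, neutral), 1 iodo (I, -1), 2 hydroxo (OH, -1). Ligand charge sum = -3.
With Ir in oxidation state +3, the complex ion is [Ir...].

[Ir(H2O)I(OH)2(phen)]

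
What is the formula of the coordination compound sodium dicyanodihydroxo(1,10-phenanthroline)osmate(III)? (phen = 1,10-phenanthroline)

Na[Os(CN)2(OH)2(phen)]

Ligands: 2 cyano (CN, -1), 2 hydroxo (OH, -1), 1 1,10-phenanthroline (phen, neutral). Ligand charge sum = -4.
With Os in oxidation state +3, the complex ion is [Os...]^1−.
Charge balance with sodium (+1) requires 1 complex ion per 1 sodium.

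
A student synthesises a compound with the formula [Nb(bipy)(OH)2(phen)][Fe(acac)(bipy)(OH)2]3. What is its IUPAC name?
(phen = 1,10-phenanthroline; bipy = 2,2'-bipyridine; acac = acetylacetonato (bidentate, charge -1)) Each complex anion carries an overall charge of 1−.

(2,2'-bipyridine)dihydroxo(1,10-phenanthroline)niobium(V) (acetylacetonato)(2,2'-bipyridine)dihydroxoferrate(II)

Both ions are complex: the cation is named first with the plain metal name, the anion second with the -ate form; each ion's ligands are alphabetised independently.
The complex anion is given as 1−; its ligand charges sum to -3, so Fe = +2.
With 3 anions per cation, the cation must be 3×1 = 3+.
Cation: ligand charges sum to -2; for the ion to be 3+, Nb = +5.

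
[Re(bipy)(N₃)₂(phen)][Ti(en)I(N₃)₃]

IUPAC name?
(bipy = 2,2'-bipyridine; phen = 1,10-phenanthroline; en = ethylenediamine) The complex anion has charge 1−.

diazido(2,2'-bipyridine)(1,10-phenanthroline)rhenium(III) triazido(ethylenediamine)iodotitanate(III)

The complex anion is given as 1−; its ligand charges sum to -4, so Ti = +3.
A 1:1 salt means the cation carries the equal and opposite charge, 1+.
Cation: ligand charges sum to -2; for the ion to be 1+, Re = +3.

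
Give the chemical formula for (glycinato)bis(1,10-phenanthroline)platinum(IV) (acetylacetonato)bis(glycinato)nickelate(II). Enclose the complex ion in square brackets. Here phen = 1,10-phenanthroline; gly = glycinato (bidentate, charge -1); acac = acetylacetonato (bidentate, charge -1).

Cation [Pt…]: ligand charges -1, Pt(IV) ⇒ ion charge 3+.
Anion [Ni…]: ligand charges -3, Ni(II) ⇒ ion charge 1−.

[Pt(gly)(phen)2][Ni(acac)(gly)2]3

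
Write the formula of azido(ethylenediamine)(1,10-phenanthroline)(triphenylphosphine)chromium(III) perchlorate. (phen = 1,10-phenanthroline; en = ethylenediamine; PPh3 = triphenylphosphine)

[Cr(en)(N3)(phen)(PPh3)](ClO4)2

Ligands: 1 azido (N3, -1), 1 1,10-phenanthroline (phen, neutral), 1 ethylenediamine (en, neutral), 1 triphenylphosphine (PPh3, neutral). Ligand charge sum = -1.
With Cr in oxidation state +3, the complex ion is [Cr...]^2+.
Charge balance with perchlorate (-1) requires 1 complex ion per 2 perchlorate.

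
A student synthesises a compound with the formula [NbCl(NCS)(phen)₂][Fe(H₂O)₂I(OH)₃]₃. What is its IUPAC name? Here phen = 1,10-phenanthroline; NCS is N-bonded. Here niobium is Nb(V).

chloroisothiocyanatobis(1,10-phenanthroline)niobium(V) diaquatrihydroxoiodoferrate(III)

Both ions are complex: the cation is named first with the plain metal name, the anion second with the -ate form; each ion's ligands are alphabetised independently.
Nb is given as +5; the cation's ligand charges sum to -2, so the complex cation is 3+.
With 3 anions per cation, each anion must be 3/3 = 1−.
Anion: ligand charges sum to -4; for the ion to be 1−, Fe = +3.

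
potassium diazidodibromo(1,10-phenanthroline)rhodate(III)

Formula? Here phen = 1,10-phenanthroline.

Ligands: 2 azido (N3, -1), 2 bromo (Br, -1), 1 1,10-phenanthroline (phen, neutral). Ligand charge sum = -4.
With Rh in oxidation state +3, the complex ion is [Rh...]^1−.
Charge balance with potassium (+1) requires 1 complex ion per 1 potassium.

K[RhBr2(N3)2(phen)]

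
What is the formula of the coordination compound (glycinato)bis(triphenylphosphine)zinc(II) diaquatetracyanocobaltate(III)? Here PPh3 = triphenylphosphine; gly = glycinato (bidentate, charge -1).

Cation [Zn…]: ligand charges -1, Zn(II) ⇒ ion charge 1+.
Anion [Co…]: ligand charges -4, Co(III) ⇒ ion charge 1−.
One 1+ cation balances one 1− anion.

[Zn(gly)(PPh3)2][Co(CN)4(H2O)2]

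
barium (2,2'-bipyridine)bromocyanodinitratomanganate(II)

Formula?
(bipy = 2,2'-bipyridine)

Ligands: 1 bromo (Br, -1), 2 nitrato (NO3, -1), 1 cyano (CN, -1), 1 2,2'-bipyridine (bipy, neutral). Ligand charge sum = -4.
With Mn in oxidation state +2, the complex ion is [Mn...]^2−.
Charge balance with barium (+2) requires 1 complex ion per 1 barium.

Ba[Mn(bipy)Br(CN)(NO3)2]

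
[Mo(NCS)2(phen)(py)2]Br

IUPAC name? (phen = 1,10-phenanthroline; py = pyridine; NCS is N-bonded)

diisothiocyanato(1,10-phenanthroline)bis(pyridine)molybdenum(III) bromide

The 1 bromide counter-ion carries a total charge of -1, so each complex ion is 1+.
Ligand charges: 1×1,10-phenanthroline (neutral), 2×pyridine (neutral), 2×isothiocyanato (-1 each); total -2. So Mo + (-2) = 1+, giving Mo = +3.
Ligands are named alphabetically: isothiocyanato before phenanthroline before pyridine.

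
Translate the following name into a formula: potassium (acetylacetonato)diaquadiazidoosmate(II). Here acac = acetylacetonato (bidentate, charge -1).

K[Os(acac)(H2O)2(N3)2]

Ligands: 1 acetylacetonato (acac, -1), 2 azido (N3, -1), 2 aqua (H2O, neutral). Ligand charge sum = -3.
With Os in oxidation state +2, the complex ion is [Os...]^1−.
Charge balance with potassium (+1) requires 1 complex ion per 1 potassium.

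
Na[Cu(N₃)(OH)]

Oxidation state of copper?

1 sodium outside the brackets (+1 each) → the complex ion is 1−.
Ligand charges: 1×N3 = -1; 1×OH = -1; sum -2.
Cu + (-2) = 1− ⇒ Cu is +1.

+1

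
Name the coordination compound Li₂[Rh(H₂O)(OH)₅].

lithium aquapentahydroxorhodate(III)

The 2 lithium counter-ions carry a total charge of +2, so each complex ion is 2−.
Ligand charges: 5×hydroxo (-1 each), 1×aqua (neutral); total -5. So Rh + (-5) = 2−, giving Rh = +3.
Ligands are named alphabetically: aqua before hydroxo.
The complex ion is anionic, so rhodium takes the -ate form rhodate(III).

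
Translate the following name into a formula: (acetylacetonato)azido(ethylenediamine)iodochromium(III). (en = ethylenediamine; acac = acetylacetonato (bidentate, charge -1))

[Cr(acac)(en)I(N3)]

Ligands: 1 iodo (I, -1), 1 ethylenediamine (en, neutral), 1 azido (N3, -1), 1 acetylacetonato (acac, -1). Ligand charge sum = -3.
With Cr in oxidation state +3, the complex ion is [Cr...].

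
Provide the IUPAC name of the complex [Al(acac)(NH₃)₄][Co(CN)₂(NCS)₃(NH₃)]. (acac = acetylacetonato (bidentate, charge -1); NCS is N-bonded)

(acetylacetonato)tetraamminealuminium(III) amminedicyanotriisothiocyanatocobaltate(III)

Both ions are complex: the cation is named first with the plain metal name, the anion second with the -ate form; each ion's ligands are alphabetised independently.
Aluminium is always +3 in its complexes; the cation's ligand charges sum to -1, so the complex cation is 2+.
A 1:1 salt means the anion carries the equal and opposite charge, 2−.
Anion: ligand charges sum to -5; for the ion to be 2−, Co = +3.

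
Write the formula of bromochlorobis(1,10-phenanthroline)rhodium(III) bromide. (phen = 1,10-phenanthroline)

Ligands: 1 chloro (Cl, -1), 1 bromo (Br, -1), 2 1,10-phenanthroline (phen, neutral). Ligand charge sum = -2.
With Rh in oxidation state +3, the complex ion is [Rh...]^1+.
Charge balance with bromide (-1) requires 1 complex ion per 1 bromide.

[RhBrCl(phen)2]Br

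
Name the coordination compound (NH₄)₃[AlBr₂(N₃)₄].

The 3 ammonium counter-ions carry a total charge of +3, so each complex ion is 3−.
Ligand charges: 2×bromo (-1 each), 4×azido (-1 each); total -6. So Al + (-6) = 3−, giving Al = +3.
The complex ion is anionic, so aluminium takes the -ate form aluminate(III).

ammonium tetraazidodibromoaluminate(III)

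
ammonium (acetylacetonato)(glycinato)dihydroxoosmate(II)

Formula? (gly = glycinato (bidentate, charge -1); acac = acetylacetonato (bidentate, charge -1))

(NH4)2[Os(acac)(gly)(OH)2]

Ligands: 2 hydroxo (OH, -1), 1 glycinato (gly, -1), 1 acetylacetonato (acac, -1). Ligand charge sum = -4.
With Os in oxidation state +2, the complex ion is [Os...]^2−.
Charge balance with ammonium (+1) requires 1 complex ion per 2 ammonium.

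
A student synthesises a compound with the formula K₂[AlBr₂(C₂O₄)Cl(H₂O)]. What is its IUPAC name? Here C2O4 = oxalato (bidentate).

potassium aquadibromochlorooxalatoaluminate(III)

The 2 potassium counter-ions carry a total charge of +2, so each complex ion is 2−.
Ligand charges: 2×bromo (-1 each), 1×chloro (-1 each), 1×oxalato (-2 each), 1×aqua (neutral); total -5. So Al + (-5) = 2−, giving Al = +3.
Ligands are named alphabetically: aqua before bromo before chloro before oxalato.
The complex ion is anionic, so aluminium takes the -ate form aluminate(III).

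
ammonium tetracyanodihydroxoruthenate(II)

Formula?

Ligands: 2 hydroxo (OH, -1), 4 cyano (CN, -1). Ligand charge sum = -6.
With Ru in oxidation state +2, the complex ion is [Ru...]^4−.
Charge balance with ammonium (+1) requires 1 complex ion per 4 ammonium.

(NH4)4[Ru(CN)4(OH)2]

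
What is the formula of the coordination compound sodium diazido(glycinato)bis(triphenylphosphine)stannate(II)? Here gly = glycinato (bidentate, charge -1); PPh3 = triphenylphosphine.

Ligands: 2 azido (N3, -1), 1 glycinato (gly, -1), 2 triphenylphosphine (PPh3, neutral). Ligand charge sum = -3.
Charge balance with sodium (+1) requires 1 complex ion per 1 sodium.

Na[Sn(gly)(N3)2(PPh3)2]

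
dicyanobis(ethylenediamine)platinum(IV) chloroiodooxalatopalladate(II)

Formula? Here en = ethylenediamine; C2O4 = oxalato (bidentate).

[Pt(CN)2(en)2][Pd(C2O4)ClI]

Cation [Pt…]: ligand charges -2, Pt(IV) ⇒ ion charge 2+.
Anion [Pd…]: ligand charges -4, Pd(II) ⇒ ion charge 2−.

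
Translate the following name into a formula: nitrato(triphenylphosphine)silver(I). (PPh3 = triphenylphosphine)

Ligands: 1 triphenylphosphine (PPh3, neutral), 1 nitrato (NO3, -1). Ligand charge sum = -1.
With Ag in oxidation state +1, the complex ion is [Ag...].

[Ag(NO3)(PPh3)]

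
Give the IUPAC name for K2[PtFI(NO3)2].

potassium fluoroiododinitratoplatinate(II)

The 2 potassium counter-ions carry a total charge of +2, so each complex ion is 2−.
Ligand charges: 1×fluoro (-1 each), 2×nitrato (-1 each), 1×iodo (-1 each); total -4. So Pt + (-4) = 2−, giving Pt = +2.
Ligands are named alphabetically: fluoro before iodo before nitrato.
The complex ion is anionic, so platinum takes the -ate form platinate(II).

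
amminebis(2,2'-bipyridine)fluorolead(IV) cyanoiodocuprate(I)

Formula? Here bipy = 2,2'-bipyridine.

[Pb(bipy)2F(NH3)][Cu(CN)I]3

Cation [Pb…]: ligand charges -1, Pb(IV) ⇒ ion charge 3+.
Anion [Cu…]: ligand charges -2, Cu(I) ⇒ ion charge 1−.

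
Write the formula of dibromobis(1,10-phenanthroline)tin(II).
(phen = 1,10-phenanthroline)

[SnBr2(phen)2]

Ligands: 2 1,10-phenanthroline (phen, neutral), 2 bromo (Br, -1). Ligand charge sum = -2.
With Sn in oxidation state +2, the complex ion is [Sn...].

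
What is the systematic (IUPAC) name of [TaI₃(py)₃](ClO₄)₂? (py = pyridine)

triiodotris(pyridine)tantalum(V) perchlorate

The 2 perchlorate counter-ions carry a total charge of -2, so each complex ion is 2+.
Ligand charges: 3×iodo (-1 each), 3×pyridine (neutral); total -3. So Ta + (-3) = 2+, giving Ta = +5.
Ligands are named alphabetically: iodo before pyridine.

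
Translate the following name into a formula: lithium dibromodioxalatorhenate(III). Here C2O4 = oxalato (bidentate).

Li3[ReBr2(C2O4)2]

Ligands: 2 bromo (Br, -1), 2 oxalato (C2O4, -2). Ligand charge sum = -6.
With Re in oxidation state +3, the complex ion is [Re...]^3−.
Charge balance with lithium (+1) requires 1 complex ion per 3 lithium.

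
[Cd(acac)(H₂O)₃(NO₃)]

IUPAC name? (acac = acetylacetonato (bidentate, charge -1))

(acetylacetonato)triaquanitratocadmium(II)

There is no counter-ion, so the complex is neutral overall.
Ligand charges: 1×acetylacetonato (-1 each), 1×nitrato (-1 each), 3×aqua (neutral); total -2. So Cd + (-2) = 0, giving Cd = +2.
Ligands are named alphabetically: acetylacetonato before aqua before nitrato.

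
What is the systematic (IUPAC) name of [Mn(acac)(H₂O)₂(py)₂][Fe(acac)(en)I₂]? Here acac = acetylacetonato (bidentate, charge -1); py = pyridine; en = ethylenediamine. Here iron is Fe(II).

(acetylacetonato)diaquabis(pyridine)manganese(II) (acetylacetonato)(ethylenediamine)diiodoferrate(II)

Both ions are complex: the cation is named first with the plain metal name, the anion second with the -ate form; each ion's ligands are alphabetised independently.
Fe is given as +2; the anion's ligand charges sum to -3, so the complex anion is 1−.
A 1:1 salt means the cation carries the equal and opposite charge, 1+.
Cation: ligand charges sum to -1; for the ion to be 1+, Mn = +2.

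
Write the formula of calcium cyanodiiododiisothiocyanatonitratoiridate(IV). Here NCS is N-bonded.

Ligands: 1 nitrato (NO3, -1), 2 iodo (I, -1), 1 cyano (CN, -1), 2 isothiocyanato (NCS, -1). Ligand charge sum = -6.
With Ir in oxidation state +4, the complex ion is [Ir...]^2−.
Charge balance with calcium (+2) requires 1 complex ion per 1 calcium.

Ca[Ir(CN)I2(NCS)2(NO3)]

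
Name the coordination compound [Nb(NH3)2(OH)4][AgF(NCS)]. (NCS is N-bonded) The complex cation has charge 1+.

diamminetetrahydroxoniobium(V) fluoroisothiocyanatoargentate(I)

The complex cation is given as 1+; its ligand charges sum to -4, so Nb = +5.
A 1:1 salt means the anion carries the equal and opposite charge, 1−.
Anion: ligand charges sum to -2; for the ion to be 1−, Ag = +1.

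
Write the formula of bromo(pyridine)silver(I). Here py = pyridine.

[AgBr(py)]

Ligands: 1 pyridine (py, neutral), 1 bromo (Br, -1). Ligand charge sum = -1.
With Ag in oxidation state +1, the complex ion is [Ag...].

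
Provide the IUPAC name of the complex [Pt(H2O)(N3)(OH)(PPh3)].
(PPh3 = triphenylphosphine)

There is no counter-ion, so the complex is neutral overall.
Ligand charges: 1×aqua (neutral), 1×triphenylphosphine (neutral), 1×hydroxo (-1 each), 1×azido (-1 each); total -2. So Pt + (-2) = 0, giving Pt = +2.
Ligands are named alphabetically: aqua before azido before hydroxo before triphenylphosphine.

aquaazidohydroxo(triphenylphosphine)platinum(II)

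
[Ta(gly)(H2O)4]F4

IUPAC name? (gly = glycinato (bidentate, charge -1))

tetraaqua(glycinato)tantalum(V) fluoride

The 4 fluoride counter-ions carry a total charge of -4, so each complex ion is 4+.
Ligand charges: 1×glycinato (-1 each), 4×aqua (neutral); total -1. So Ta + (-1) = 4+, giving Ta = +5.
Ligands are named alphabetically: aqua before glycinato.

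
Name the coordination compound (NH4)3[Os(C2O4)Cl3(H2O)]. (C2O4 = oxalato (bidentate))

ammonium aquatrichlorooxalatoosmate(II)

The 3 ammonium counter-ions carry a total charge of +3, so each complex ion is 3−.
Ligand charges: 3×chloro (-1 each), 1×aqua (neutral), 1×oxalato (-2 each); total -5. So Os + (-5) = 3−, giving Os = +2.
Ligands are named alphabetically: aqua before chloro before oxalato.
The complex ion is anionic, so osmium takes the -ate form osmate(II).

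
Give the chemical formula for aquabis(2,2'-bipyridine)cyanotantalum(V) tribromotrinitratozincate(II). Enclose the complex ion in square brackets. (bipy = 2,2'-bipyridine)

[Ta(bipy)2(CN)(H2O)][ZnBr3(NO3)3]

Cation [Ta…]: ligand charges -1, Ta(V) ⇒ ion charge 4+.
Anion [Zn…]: ligand charges -6, Zn(II) ⇒ ion charge 4−.
One 4+ cation balances one 4− anion.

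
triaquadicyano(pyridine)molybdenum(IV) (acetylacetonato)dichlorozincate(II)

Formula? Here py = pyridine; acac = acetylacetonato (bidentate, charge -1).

[Mo(CN)2(H2O)3(py)][Zn(acac)Cl2]2

Cation [Mo…]: ligand charges -2, Mo(IV) ⇒ ion charge 2+.
Anion [Zn…]: ligand charges -3, Zn(II) ⇒ ion charge 1−.
One 2+ cation requires 2 of the 1− anion.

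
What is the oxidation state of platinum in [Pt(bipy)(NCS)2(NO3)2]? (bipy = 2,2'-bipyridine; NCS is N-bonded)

No counter-ion: the bracketed complex is neutral.
Ligand charges: 2×NO3 = -2; 1×bipy neutral; 2×NCS = -2; sum -4.
Pt + (-4) = 0 ⇒ Pt is +4.

+4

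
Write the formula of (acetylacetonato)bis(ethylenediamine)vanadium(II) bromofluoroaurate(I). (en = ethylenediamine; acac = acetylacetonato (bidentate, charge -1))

[V(acac)(en)2][AuBrF]

Cation [V…]: ligand charges -1, V(II) ⇒ ion charge 1+.
Anion [Au…]: ligand charges -2, Au(I) ⇒ ion charge 1−.
One 1+ cation balances one 1− anion.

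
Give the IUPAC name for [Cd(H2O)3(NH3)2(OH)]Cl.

The 1 chloride counter-ion carries a total charge of -1, so each complex ion is 1+.
Ligand charges: 1×hydroxo (-1 each), 3×aqua (neutral), 2×ammine (neutral); total -1. So Cd + (-1) = 1+, giving Cd = +2.
Ligands are named alphabetically: ammine before aqua before hydroxo.

diamminetriaquahydroxocadmium(II) chloride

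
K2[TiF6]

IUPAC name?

potassium hexafluorotitanate(IV)

The 2 potassium counter-ions carry a total charge of +2, so each complex ion is 2−.
Ligand charges: 6×fluoro (-1 each); total -6. So Ti + (-6) = 2−, giving Ti = +4.
The complex ion is anionic, so titanium takes the -ate form titanate(IV).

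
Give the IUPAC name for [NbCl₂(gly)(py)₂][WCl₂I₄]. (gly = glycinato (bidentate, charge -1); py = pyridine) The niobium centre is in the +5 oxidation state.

Both ions are complex: the cation is named first with the plain metal name, the anion second with the -ate form; each ion's ligands are alphabetised independently.
Nb is given as +5; the cation's ligand charges sum to -3, so the complex cation is 2+.
A 1:1 salt means the anion carries the equal and opposite charge, 2−.
Anion: ligand charges sum to -6; for the ion to be 2−, W = +4.

dichloro(glycinato)bis(pyridine)niobium(V) dichlorotetraiodotungstate(IV)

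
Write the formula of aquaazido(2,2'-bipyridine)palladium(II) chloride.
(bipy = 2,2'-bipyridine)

Ligands: 1 2,2'-bipyridine (bipy, neutral), 1 azido (N3, -1), 1 aqua (H2O, neutral). Ligand charge sum = -1.
With Pd in oxidation state +2, the complex ion is [Pd...]^1+.
Charge balance with chloride (-1) requires 1 complex ion per 1 chloride.

[Pd(bipy)(H2O)(N3)]Cl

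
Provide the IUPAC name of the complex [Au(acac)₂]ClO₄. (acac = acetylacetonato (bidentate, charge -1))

The 1 perchlorate counter-ion carries a total charge of -1, so each complex ion is 1+.
Ligand charges: 2×acetylacetonato (-1 each); total -2. So Au + (-2) = 1+, giving Au = +3.

bis(acetylacetonato)gold(III) perchlorate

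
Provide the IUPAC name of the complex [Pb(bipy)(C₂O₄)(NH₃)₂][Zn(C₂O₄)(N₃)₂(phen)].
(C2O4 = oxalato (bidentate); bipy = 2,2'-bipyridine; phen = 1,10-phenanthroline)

diammine(2,2'-bipyridine)oxalatolead(IV) diazidooxalato(1,10-phenanthroline)zincate(II)

Both ions are complex: the cation is named first with the plain metal name, the anion second with the -ate form; each ion's ligands are alphabetised independently.
Zinc is always +2 in its complexes; the anion's ligand charges sum to -4, so the complex anion is 2−.
A 1:1 salt means the cation carries the equal and opposite charge, 2+.
Cation: ligand charges sum to -2; for the ion to be 2+, Pb = +4.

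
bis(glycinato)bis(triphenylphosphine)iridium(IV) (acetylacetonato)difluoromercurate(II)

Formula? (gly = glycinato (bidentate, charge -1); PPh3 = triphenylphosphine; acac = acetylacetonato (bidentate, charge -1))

Cation [Ir…]: ligand charges -2, Ir(IV) ⇒ ion charge 2+.
Anion [Hg…]: ligand charges -3, Hg(II) ⇒ ion charge 1−.
One 2+ cation requires 2 of the 1− anion.

[Ir(gly)2(PPh3)2][Hg(acac)F2]2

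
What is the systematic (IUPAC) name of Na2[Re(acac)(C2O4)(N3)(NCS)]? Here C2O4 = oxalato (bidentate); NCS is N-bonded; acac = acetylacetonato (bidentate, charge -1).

The 2 sodium counter-ions carry a total charge of +2, so each complex ion is 2−.
Ligand charges: 1×azido (-1 each), 1×oxalato (-2 each), 1×isothiocyanato (-1 each), 1×acetylacetonato (-1 each); total -5. So Re + (-5) = 2−, giving Re = +3.
Ligands are named alphabetically: acetylacetonato before azido before isothiocyanato before oxalato.
The complex ion is anionic, so rhenium takes the -ate form rhenate(III).

sodium (acetylacetonato)azidoisothiocyanatooxalatorhenate(III)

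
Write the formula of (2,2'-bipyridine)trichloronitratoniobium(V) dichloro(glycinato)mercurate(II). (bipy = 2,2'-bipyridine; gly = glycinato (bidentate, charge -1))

Cation [Nb…]: ligand charges -4, Nb(V) ⇒ ion charge 1+.
Anion [Hg…]: ligand charges -3, Hg(II) ⇒ ion charge 1−.
One 1+ cation balances one 1− anion.

[Nb(bipy)Cl3(NO3)][HgCl2(gly)]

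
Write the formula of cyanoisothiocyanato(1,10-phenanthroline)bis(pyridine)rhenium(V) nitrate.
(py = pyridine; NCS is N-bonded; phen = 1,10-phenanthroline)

[Re(CN)(NCS)(phen)(py)2](NO3)3

Ligands: 1 cyano (CN, -1), 2 pyridine (py, neutral), 1 isothiocyanato (NCS, -1), 1 1,10-phenanthroline (phen, neutral). Ligand charge sum = -2.
Charge balance with nitrate (-1) requires 1 complex ion per 3 nitrate.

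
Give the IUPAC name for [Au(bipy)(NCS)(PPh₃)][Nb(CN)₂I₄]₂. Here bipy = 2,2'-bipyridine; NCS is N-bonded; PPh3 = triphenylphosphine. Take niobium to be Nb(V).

(2,2'-bipyridine)isothiocyanato(triphenylphosphine)gold(III) dicyanotetraiodoniobate(V)

Nb is given as +5; the anion's ligand charges sum to -6, so the complex anion is 1−.
With 2 anions per cation, the cation must be 2×1 = 2+.
Cation: ligand charges sum to -1; for the ion to be 2+, Au = +3.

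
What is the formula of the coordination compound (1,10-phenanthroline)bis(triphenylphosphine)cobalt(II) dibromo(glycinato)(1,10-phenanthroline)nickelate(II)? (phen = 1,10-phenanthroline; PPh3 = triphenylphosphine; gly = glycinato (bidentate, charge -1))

Cation [Co…]: ligand charges 0, Co(II) ⇒ ion charge 2+.
Anion [Ni…]: ligand charges -3, Ni(II) ⇒ ion charge 1−.
One 2+ cation requires 2 of the 1− anion.

[Co(phen)(PPh3)2][NiBr2(gly)(phen)]2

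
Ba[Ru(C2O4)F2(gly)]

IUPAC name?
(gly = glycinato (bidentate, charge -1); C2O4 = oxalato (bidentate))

barium difluoro(glycinato)oxalatoruthenate(III)

The 1 barium counter-ion carries a total charge of +2, so each complex ion is 2−.
Ligand charges: 2×fluoro (-1 each), 1×glycinato (-1 each), 1×oxalato (-2 each); total -5. So Ru + (-5) = 2−, giving Ru = +3.
The complex ion is anionic, so ruthenium takes the -ate form ruthenate(III).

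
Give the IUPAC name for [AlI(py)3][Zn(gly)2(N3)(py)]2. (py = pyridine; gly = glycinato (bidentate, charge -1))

iodotris(pyridine)aluminium(III) azidobis(glycinato)(pyridine)zincate(II)

Both ions are complex: the cation is named first with the plain metal name, the anion second with the -ate form; each ion's ligands are alphabetised independently.
Zinc is always +2 in its complexes; the anion's ligand charges sum to -3, so the complex anion is 1−.
With 2 anions per cation, the cation must be 2×1 = 2+.
Cation: ligand charges sum to -1; for the ion to be 2+, Al = +3.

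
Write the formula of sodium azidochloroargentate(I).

Ligands: 1 chloro (Cl, -1), 1 azido (N3, -1). Ligand charge sum = -2.
With Ag in oxidation state +1, the complex ion is [Ag...]^1−.
Charge balance with sodium (+1) requires 1 complex ion per 1 sodium.

Na[AgCl(N3)]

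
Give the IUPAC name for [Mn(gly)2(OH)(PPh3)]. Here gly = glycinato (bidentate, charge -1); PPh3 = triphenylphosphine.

There is no counter-ion, so the complex is neutral overall.
Ligand charges: 2×glycinato (-1 each), 1×triphenylphosphine (neutral), 1×hydroxo (-1 each); total -3. So Mn + (-3) = 0, giving Mn = +3.
Ligands are named alphabetically: glycinato before hydroxo before triphenylphosphine.

bis(glycinato)hydroxo(triphenylphosphine)manganese(III)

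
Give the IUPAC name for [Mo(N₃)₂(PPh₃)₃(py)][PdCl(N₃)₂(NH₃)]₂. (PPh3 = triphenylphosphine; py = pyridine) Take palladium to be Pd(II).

diazido(pyridine)tris(triphenylphosphine)molybdenum(IV) amminediazidochloropalladate(II)

Both ions are complex: the cation is named first with the plain metal name, the anion second with the -ate form; each ion's ligands are alphabetised independently.
Pd is given as +2; the anion's ligand charges sum to -3, so the complex anion is 1−.
With 2 anions per cation, the cation must be 2×1 = 2+.
Cation: ligand charges sum to -2; for the ion to be 2+, Mo = +4.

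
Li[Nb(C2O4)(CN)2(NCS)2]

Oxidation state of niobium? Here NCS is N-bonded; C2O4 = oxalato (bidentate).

1 lithium outside the brackets (+1 each) → the complex ion is 1−.
Ligand charges: 2×CN = -2; 2×NCS = -2; 1×C2O4 = -2; sum -6.
Nb + (-6) = 1− ⇒ Nb is +5.

+5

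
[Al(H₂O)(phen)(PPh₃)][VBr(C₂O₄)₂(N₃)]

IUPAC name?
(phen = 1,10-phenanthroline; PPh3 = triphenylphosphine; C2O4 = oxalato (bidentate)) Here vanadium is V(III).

V is given as +3; the anion's ligand charges sum to -6, so the complex anion is 3−.
A 1:1 salt means the cation carries the equal and opposite charge, 3+.
Cation: ligand charges sum to 0; for the ion to be 3+, Al = +3.

aqua(1,10-phenanthroline)(triphenylphosphine)aluminium(III) azidobromodioxalatovanadate(III)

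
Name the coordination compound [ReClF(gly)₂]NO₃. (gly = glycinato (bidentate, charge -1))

chlorofluorobis(glycinato)rhenium(V) nitrate

The 1 nitrate counter-ion carries a total charge of -1, so each complex ion is 1+.
Ligand charges: 2×glycinato (-1 each), 1×fluoro (-1 each), 1×chloro (-1 each); total -4. So Re + (-4) = 1+, giving Re = +5.
Ligands are named alphabetically: chloro before fluoro before glycinato.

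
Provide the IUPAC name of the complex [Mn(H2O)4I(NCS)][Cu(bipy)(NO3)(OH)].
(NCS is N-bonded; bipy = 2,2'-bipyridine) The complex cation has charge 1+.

tetraaquaiodoisothiocyanatomanganese(III) (2,2'-bipyridine)hydroxonitratocuprate(I)

Both ions are complex: the cation is named first with the plain metal name, the anion second with the -ate form; each ion's ligands are alphabetised independently.
The complex cation is given as 1+; its ligand charges sum to -2, so Mn = +3.
A 1:1 salt means the anion carries the equal and opposite charge, 1−.
Anion: ligand charges sum to -2; for the ion to be 1−, Cu = +1.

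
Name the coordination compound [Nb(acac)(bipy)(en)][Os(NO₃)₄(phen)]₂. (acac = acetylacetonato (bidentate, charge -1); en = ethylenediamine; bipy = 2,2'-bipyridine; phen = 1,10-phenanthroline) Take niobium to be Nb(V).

(acetylacetonato)(2,2'-bipyridine)(ethylenediamine)niobium(V) tetranitrato(1,10-phenanthroline)osmate(II)

Nb is given as +5; the cation's ligand charges sum to -1, so the complex cation is 4+.
With 2 anions per cation, each anion must be 4/2 = 2−.
Anion: ligand charges sum to -4; for the ion to be 2−, Os = +2.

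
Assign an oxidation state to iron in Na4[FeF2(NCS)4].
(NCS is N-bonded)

+2

4 sodium outside the brackets (+1 each) → the complex ion is 4−.
Ligand charges: 2×F = -2; 4×NCS = -4; sum -6.
Fe + (-6) = 4− ⇒ Fe is +2.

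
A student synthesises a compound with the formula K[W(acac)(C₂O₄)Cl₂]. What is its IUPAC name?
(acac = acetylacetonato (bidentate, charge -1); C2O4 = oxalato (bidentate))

potassium (acetylacetonato)dichlorooxalatotungstate(IV)

The 1 potassium counter-ion carries a total charge of +1, so each complex ion is 1−.
Ligand charges: 1×acetylacetonato (-1 each), 2×chloro (-1 each), 1×oxalato (-2 each); total -5. So W + (-5) = 1−, giving W = +4.
The complex ion is anionic, so tungsten takes the -ate form tungstate(IV).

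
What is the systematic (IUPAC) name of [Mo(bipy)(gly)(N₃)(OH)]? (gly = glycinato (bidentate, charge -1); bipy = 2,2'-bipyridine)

azido(2,2'-bipyridine)(glycinato)hydroxomolybdenum(III)

There is no counter-ion, so the complex is neutral overall.
Ligand charges: 1×hydroxo (-1 each), 1×glycinato (-1 each), 1×azido (-1 each), 1×2,2'-bipyridine (neutral); total -3. So Mo + (-3) = 0, giving Mo = +3.
Ligands are named alphabetically: azido before bipyridine before glycinato before hydroxo.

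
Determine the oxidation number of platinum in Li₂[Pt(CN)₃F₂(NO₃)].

+4

2 lithium outside the brackets (+1 each) → the complex ion is 2−.
Ligand charges: 3×CN = -3; 2×F = -2; 1×NO3 = -1; sum -6.
Pt + (-6) = 2− ⇒ Pt is +4.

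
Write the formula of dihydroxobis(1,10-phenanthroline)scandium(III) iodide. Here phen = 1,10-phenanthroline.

[Sc(OH)2(phen)2]I

Ligands: 2 1,10-phenanthroline (phen, neutral), 2 hydroxo (OH, -1). Ligand charge sum = -2.
With Sc in oxidation state +3, the complex ion is [Sc...]^1+.
Charge balance with iodide (-1) requires 1 complex ion per 1 iodide.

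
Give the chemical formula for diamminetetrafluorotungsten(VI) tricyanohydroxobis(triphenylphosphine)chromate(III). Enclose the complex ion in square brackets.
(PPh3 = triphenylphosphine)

[WF4(NH3)2][Cr(CN)3(OH)(PPh3)2]2

Cation [W…]: ligand charges -4, W(VI) ⇒ ion charge 2+.
Anion [Cr…]: ligand charges -4, Cr(III) ⇒ ion charge 1−.
One 2+ cation requires 2 of the 1− anion.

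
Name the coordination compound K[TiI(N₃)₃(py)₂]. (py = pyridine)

potassium triazidoiodobis(pyridine)titanate(III)

The 1 potassium counter-ion carries a total charge of +1, so each complex ion is 1−.
Ligand charges: 1×iodo (-1 each), 3×azido (-1 each), 2×pyridine (neutral); total -4. So Ti + (-4) = 1−, giving Ti = +3.
Ligands are named alphabetically: azido before iodo before pyridine.
The complex ion is anionic, so titanium takes the -ate form titanate(III).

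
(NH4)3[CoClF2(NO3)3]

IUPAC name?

The 3 ammonium counter-ions carry a total charge of +3, so each complex ion is 3−.
Ligand charges: 1×chloro (-1 each), 3×nitrato (-1 each), 2×fluoro (-1 each); total -6. So Co + (-6) = 3−, giving Co = +3.
Ligands are named alphabetically: chloro before fluoro before nitrato.
The complex ion is anionic, so cobalt takes the -ate form cobaltate(III).

ammonium chlorodifluorotrinitratocobaltate(III)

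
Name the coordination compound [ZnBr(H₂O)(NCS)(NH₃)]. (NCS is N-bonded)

There is no counter-ion, so the complex is neutral overall.
Ligand charges: 1×bromo (-1 each), 1×aqua (neutral), 1×ammine (neutral), 1×isothiocyanato (-1 each); total -2. So Zn + (-2) = 0, giving Zn = +2.
Ligands are named alphabetically: ammine before aqua before bromo before isothiocyanato.

ammineaquabromoisothiocyanatozinc(II)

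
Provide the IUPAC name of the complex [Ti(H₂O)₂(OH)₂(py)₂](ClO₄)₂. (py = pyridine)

The 2 perchlorate counter-ions carry a total charge of -2, so each complex ion is 2+.
Ligand charges: 2×hydroxo (-1 each), 2×pyridine (neutral), 2×aqua (neutral); total -2. So Ti + (-2) = 2+, giving Ti = +4.
Ligands are named alphabetically: aqua before hydroxo before pyridine.

diaquadihydroxobis(pyridine)titanium(IV) perchlorate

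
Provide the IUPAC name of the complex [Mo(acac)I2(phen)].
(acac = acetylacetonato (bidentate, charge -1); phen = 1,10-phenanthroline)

There is no counter-ion, so the complex is neutral overall.
Ligand charges: 1×acetylacetonato (-1 each), 1×1,10-phenanthroline (neutral), 2×iodo (-1 each); total -3. So Mo + (-3) = 0, giving Mo = +3.
Ligands are named alphabetically: acetylacetonato before iodo before phenanthroline.

(acetylacetonato)diiodo(1,10-phenanthroline)molybdenum(III)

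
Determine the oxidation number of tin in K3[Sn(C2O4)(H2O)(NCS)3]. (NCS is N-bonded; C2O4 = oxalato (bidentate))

+2

3 potassium outside the brackets (+1 each) → the complex ion is 3−.
Ligand charges: 1×H2O neutral; 3×NCS = -3; 1×C2O4 = -2; sum -5.
Sn + (-5) = 3− ⇒ Sn is +2.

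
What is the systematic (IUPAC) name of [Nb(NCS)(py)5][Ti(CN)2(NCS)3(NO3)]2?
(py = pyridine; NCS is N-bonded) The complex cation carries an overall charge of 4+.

Both ions are complex: the cation is named first with the plain metal name, the anion second with the -ate form; each ion's ligands are alphabetised independently.
The complex cation is given as 4+; its ligand charges sum to -1, so Nb = +5.
With 2 anions per cation, each anion must be 4/2 = 2−.
Anion: ligand charges sum to -6; for the ion to be 2−, Ti = +4.

isothiocyanatopentakis(pyridine)niobium(V) dicyanotriisothiocyanatonitratotitanate(IV)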